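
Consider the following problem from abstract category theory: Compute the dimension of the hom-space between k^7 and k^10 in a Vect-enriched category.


In Vect-enriched categories, Hom(k^n, k^m) is the space of m x n matrices.
dim(Hom(k^7, k^10)) = 10 * 7 = 70

70


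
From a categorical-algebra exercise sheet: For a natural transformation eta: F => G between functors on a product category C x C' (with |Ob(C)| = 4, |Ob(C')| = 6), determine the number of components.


A natural transformation eta: F => G assigns one component morphism per
object of the domain category.
The domain is the product category C x C', so
|Ob(C x C')| = |Ob(C)| * |Ob(C')| = 4 * 6 = 24.
Therefore eta has 24 component morphisms.

24


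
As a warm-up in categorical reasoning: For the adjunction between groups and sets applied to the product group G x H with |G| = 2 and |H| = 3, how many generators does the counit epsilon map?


The counit epsilon_K: F(U(K)) -> K of the Free-Forgetful adjunction
maps |K| generators of F(U(K)) into K. For K = G x H (the product group),
|G x H| = |G| * |H|.
Total generators mapped = 2 * 3 = 6.

6


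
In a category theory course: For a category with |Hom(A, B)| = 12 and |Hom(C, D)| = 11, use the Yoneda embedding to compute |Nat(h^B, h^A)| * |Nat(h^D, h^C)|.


By the Yoneda lemma, Nat(h^B, h^A) is isomorphic to Hom(A, B),
so |Nat(h^B, h^A)| = |Hom(A, B)| and |Nat(h^D, h^C)| = |Hom(C, D)|.
|Hom(A, B)| = 12, |Hom(C, D)| = 11.
|Nat(h^B, h^A) x Nat(h^D, h^C)| = 12 * 11 = 132

132


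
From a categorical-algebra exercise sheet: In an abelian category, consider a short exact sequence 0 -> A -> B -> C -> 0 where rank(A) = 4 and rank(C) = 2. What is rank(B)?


For a short exact sequence 0 -> A -> B -> C -> 0,
rank is additive: rank(B) = rank(A) + rank(C).
rank(B) = 4 + 2 = 6

6


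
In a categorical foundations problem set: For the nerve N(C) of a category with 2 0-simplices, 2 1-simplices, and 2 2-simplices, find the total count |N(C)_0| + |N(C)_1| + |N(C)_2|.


The 2-skeleton of the nerve N(C) consists of simplices in dimensions 0, 1, 2:
  |N(C)_0| = 2 (objects)
  |N(C)_1| = 2 (morphisms)
  |N(C)_2| = 2 (composable pairs)
Total = 2 + 2 + 2 = 6

6


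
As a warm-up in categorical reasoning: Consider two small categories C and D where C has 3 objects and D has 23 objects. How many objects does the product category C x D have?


The product category C x D has objects that are pairs (c, d).
Number of pairs = |Ob(C)| * |Ob(D)| = 3 * 23 = 69

69


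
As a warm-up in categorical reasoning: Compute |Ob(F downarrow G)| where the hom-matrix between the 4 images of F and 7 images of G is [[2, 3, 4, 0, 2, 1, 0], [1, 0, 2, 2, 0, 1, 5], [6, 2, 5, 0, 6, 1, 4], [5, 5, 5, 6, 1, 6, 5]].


Objects of (F downarrow G) are triples (a, b, h: F(a)->G(b)).
The count equals the sum of all entries in the hom-matrix.
sum(row 0) = 12
sum(row 1) = 11
sum(row 2) = 24
sum(row 3) = 33
Grand total = 80

80


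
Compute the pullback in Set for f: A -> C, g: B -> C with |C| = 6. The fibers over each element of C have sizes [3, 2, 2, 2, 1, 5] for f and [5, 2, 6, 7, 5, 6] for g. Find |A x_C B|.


The pullback A x_C B consists of pairs (a, b) with f(a) = g(b).
For each element c in C, the fiber product has |f^-1(c)| * |g^-1(c)| elements.
Summing over C: 3 * 5 + 2 * 2 + 2 * 6 + 2 * 7 + 1 * 5 + 5 * 6
= 15 + 4 + 12 + 14 + 5 + 30 = 80

80


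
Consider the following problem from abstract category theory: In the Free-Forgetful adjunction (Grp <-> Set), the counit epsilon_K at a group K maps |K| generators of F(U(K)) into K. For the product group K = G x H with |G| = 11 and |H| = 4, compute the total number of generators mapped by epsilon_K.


The counit epsilon_K: F(U(K)) -> K of the Free-Forgetful adjunction
maps |K| generators of F(U(K)) into K. For K = G x H (the product group),
|G x H| = |G| * |H|.
Total generators mapped = 11 * 4 = 44.

44


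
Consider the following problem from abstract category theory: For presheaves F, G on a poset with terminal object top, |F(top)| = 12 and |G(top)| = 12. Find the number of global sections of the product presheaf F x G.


Global sections of a presheaf on a poset with terminal top satisfy
Gamma(H) ~ H(top). Presheaves admit pointwise products, so
(F x G)(top) = F(top) x G(top) (Cartesian product).
|Gamma(F x G)| = |F(top)| * |G(top)| = 12 * 12 = 144.

144


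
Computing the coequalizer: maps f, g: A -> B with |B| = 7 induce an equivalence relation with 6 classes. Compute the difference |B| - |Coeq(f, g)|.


The coequalizer Coeq(f, g) = B / ~ has one element per equivalence class.
|B| = 7, |Coeq(f, g)| = 6.
|B| - |Coeq(f, g)| = 7 - 6 = 1.

1


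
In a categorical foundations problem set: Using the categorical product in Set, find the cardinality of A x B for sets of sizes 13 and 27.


In Set, the product A x B is the Cartesian product.
By the universal property, |A x B| = |A| * |B|.
|A x B| = 13 * 27 = 351

351


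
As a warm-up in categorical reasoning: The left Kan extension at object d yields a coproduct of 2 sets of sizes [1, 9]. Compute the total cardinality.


Pointwise, the left Kan extension (Lan_F H)(d) is the colimit, indexed
by the comma category (F downarrow d), of H composed with the
projection (F downarrow d) -> C. Here that colimit is given
as a coproduct (disjoint union) of sets, so its cardinality is the
sum of the sizes of the summands.
Coproduct of sets with sizes: 1 + 9
= 10

10


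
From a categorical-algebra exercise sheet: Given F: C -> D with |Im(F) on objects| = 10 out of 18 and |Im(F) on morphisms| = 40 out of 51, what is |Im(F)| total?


The image of F consists of distinct objects and distinct morphisms.
|Im(F)| on objects = 10
|Im(F)| on morphisms = 40
Total image cardinality = 10 + 40 = 50

50


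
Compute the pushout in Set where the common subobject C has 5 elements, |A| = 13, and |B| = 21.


The pushout A +_C B identifies the images of C in A and B.
|A +_C B| = |A| + |B| - |C| (for injections).
= 13 + 21 - 5 = 29

29


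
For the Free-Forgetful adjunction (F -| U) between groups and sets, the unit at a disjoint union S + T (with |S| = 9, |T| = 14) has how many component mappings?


The unit eta_X: X -> U(F(X)) of the Free-Forgetful adjunction
maps each element of X to a generator of F(X). For X = S + T (disjoint
union in Set), |S + T| = |S| + |T|.
Total mappings = 9 + 14 = 23.

23


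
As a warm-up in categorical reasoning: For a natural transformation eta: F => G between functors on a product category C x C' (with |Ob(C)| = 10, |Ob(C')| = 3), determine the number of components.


A natural transformation eta: F => G assigns one component morphism per
object of the domain category.
The domain is the product category C x C', so
|Ob(C x C')| = |Ob(C)| * |Ob(C')| = 10 * 3 = 30.
Therefore eta has 30 component morphisms.

30


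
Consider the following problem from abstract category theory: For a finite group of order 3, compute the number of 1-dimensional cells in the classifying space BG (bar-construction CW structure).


In the bar-construction CW model of BG, the n-cells are indexed by
n-tuples [g_1|...|g_n] of non-identity elements of G (degenerate
simplices with some g_i = e do not contribute cells), so there are
(|G| - 1)^n n-cells.
For dim = 1 with |G| = 3:
cells = (3 - 1)^1 = 2^1 = 2

2


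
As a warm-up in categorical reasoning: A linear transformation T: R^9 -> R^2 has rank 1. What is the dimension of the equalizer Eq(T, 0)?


The equalizer of f and the zero map is ker(f).
By the rank-nullity theorem: dim(ker(f)) = dim(domain) - rank(f).
dim(ker(f)) = 9 - 1 = 8

8


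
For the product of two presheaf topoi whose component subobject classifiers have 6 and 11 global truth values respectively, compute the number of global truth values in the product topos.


In a product of presheaf topoi E_1 x E_2, the subobject classifier
is Omega = Omega_1 x Omega_2 (componentwise), so
|Omega(top)| = |Omega_1(top_1)| * |Omega_2(top_2)|.
= 6 * 11 = 66.

66


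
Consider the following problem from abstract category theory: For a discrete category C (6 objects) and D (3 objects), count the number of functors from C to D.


A functor from a discrete category C to D is determined by
where each object maps. Each of the 6 objects of C can map
to any of the 3 objects of D independently.
Number of functors = 3^6 = 729

729


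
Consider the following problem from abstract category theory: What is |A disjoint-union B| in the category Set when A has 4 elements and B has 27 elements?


In Set, the coproduct A + B is the disjoint union.
|A + B| = |A| + |B| = 4 + 27 = 31

31


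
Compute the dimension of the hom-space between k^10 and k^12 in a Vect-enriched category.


In Vect-enriched categories, Hom(k^n, k^m) is the space of m x n matrices.
dim(Hom(k^10, k^12)) = 12 * 10 = 120

120


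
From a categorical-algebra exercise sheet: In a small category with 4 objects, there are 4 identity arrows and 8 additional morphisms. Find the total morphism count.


Each object has an identity morphism, giving 4 identities.
Adding the 8 non-identity morphisms:
Total = 4 + 8 = 12

12


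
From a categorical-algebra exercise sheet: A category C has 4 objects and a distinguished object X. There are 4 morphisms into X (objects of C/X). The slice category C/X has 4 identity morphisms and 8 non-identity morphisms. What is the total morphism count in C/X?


In the slice category C/X, objects are morphisms to X.
Identity morphisms: 4 (one per object of C/X).
Non-identity morphisms: 8.
Total = 4 + 8 = 12

12


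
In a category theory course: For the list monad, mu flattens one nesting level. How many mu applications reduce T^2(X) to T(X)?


Each application of mu: T^2 -> T removes one layer of nesting.
Starting at depth 2 (i.e., T^2(X)), we need to reach T(X).
Number of mu applications = 2 - 1 = 1

1


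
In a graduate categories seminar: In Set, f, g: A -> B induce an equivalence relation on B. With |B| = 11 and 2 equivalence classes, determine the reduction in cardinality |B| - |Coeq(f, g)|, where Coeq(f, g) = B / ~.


The coequalizer Coeq(f, g) = B / ~ has one element per equivalence class.
|B| = 11, |Coeq(f, g)| = 2.
|B| - |Coeq(f, g)| = 11 - 2 = 9.

9


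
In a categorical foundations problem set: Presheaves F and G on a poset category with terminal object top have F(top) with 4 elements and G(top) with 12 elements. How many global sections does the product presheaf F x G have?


Global sections of a presheaf on a poset with terminal top satisfy
Gamma(H) ~ H(top). Presheaves admit pointwise products, so
(F x G)(top) = F(top) x G(top) (Cartesian product).
|Gamma(F x G)| = |F(top)| * |G(top)| = 4 * 12 = 48.

48


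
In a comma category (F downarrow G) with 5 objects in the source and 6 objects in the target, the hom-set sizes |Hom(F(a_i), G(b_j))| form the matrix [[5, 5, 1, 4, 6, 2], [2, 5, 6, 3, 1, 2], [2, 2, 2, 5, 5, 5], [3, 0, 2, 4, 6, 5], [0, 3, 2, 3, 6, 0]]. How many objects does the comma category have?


Objects of (F downarrow G) are triples (a, b, h: F(a)->G(b)).
The count equals the sum of all entries in the hom-matrix.
sum(row 0) = 23
sum(row 1) = 19
sum(row 2) = 21
sum(row 3) = 20
sum(row 4) = 14
Grand total = 97

97


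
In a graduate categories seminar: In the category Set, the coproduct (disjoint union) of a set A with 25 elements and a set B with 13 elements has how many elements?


In Set, the coproduct A + B is the disjoint union.
|A + B| = |A| + |B| = 25 + 13 = 38

38


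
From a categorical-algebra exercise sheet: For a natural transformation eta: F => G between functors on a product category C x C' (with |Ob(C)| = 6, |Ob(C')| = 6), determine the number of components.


A natural transformation eta: F => G assigns one component morphism per
object of the domain category.
The domain is the product category C x C', so
|Ob(C x C')| = |Ob(C)| * |Ob(C')| = 6 * 6 = 36.
Therefore eta has 36 component morphisms.

36


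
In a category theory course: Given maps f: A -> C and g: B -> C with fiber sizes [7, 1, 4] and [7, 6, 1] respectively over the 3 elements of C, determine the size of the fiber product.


The pullback A x_C B consists of pairs (a, b) with f(a) = g(b).
For each element c in C, the fiber product has |f^-1(c)| * |g^-1(c)| elements.
Summing over C: 7 * 7 + 1 * 6 + 4 * 1
= 49 + 6 + 4 = 59

59


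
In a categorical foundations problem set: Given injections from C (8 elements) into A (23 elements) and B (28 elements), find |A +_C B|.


The pushout A +_C B identifies the images of C in A and B.
|A +_C B| = |A| + |B| - |C| (for injections).
= 23 + 28 - 8 = 43

43


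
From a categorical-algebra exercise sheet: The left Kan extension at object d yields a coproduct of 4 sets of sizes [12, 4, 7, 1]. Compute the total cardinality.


Pointwise, the left Kan extension (Lan_F H)(d) is the colimit, indexed
by the comma category (F downarrow d), of H composed with the
projection (F downarrow d) -> C. Here that colimit is given
as a coproduct (disjoint union) of sets, so its cardinality is the
sum of the sizes of the summands.
Coproduct of sets with sizes: 12 + 4 + 7 + 1
= 24

24


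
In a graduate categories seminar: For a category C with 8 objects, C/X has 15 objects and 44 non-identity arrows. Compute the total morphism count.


In the slice category C/X, objects are morphisms to X.
Identity morphisms: 15 (one per object of C/X).
Non-identity morphisms: 44.
Total = 15 + 44 = 59

59


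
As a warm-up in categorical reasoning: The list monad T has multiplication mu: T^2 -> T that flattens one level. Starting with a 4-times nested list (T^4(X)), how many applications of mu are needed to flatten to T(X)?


Each application of mu: T^2 -> T removes one layer of nesting.
Starting at depth 4 (i.e., T^4(X)), we need to reach T(X).
Number of mu applications = 4 - 1 = 3

3


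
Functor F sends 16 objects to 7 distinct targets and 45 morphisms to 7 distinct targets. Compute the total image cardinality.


The image of F consists of distinct objects and distinct morphisms.
|Im(F)| on objects = 7
|Im(F)| on morphisms = 7
Total image cardinality = 7 + 7 = 14

14


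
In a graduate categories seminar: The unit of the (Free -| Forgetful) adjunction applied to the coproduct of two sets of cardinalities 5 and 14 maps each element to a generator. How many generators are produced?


The unit eta_X: X -> U(F(X)) of the Free-Forgetful adjunction
maps each element of X to a generator of F(X). For X = S + T (disjoint
union in Set), |S + T| = |S| + |T|.
Total mappings = 5 + 14 = 19.

19


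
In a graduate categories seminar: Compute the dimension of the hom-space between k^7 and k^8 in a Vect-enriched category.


In Vect-enriched categories, Hom(k^n, k^m) is the space of m x n matrices.
dim(Hom(k^7, k^8)) = 8 * 7 = 56

56


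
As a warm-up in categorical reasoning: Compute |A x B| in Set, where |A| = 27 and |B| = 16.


In Set, the product A x B is the Cartesian product.
By the universal property, |A x B| = |A| * |B|.
|A x B| = 27 * 16 = 432

432


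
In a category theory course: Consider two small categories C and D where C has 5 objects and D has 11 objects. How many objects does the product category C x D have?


The product category C x D has objects that are pairs (c, d).
Number of pairs = |Ob(C)| * |Ob(D)| = 5 * 11 = 55

55


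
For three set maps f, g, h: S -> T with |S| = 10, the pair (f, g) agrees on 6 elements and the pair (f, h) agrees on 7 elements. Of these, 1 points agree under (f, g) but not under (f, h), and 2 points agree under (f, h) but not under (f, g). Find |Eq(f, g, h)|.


Eq(f, g, h) is the triple-agreement set: points in S where all three
maps take the same value. Using inclusion-exclusion on the pairwise data:
Pair (f, g) agrees on 6 points; pair (f, h) on 7 points.
Points agreeing under (f, g) but not (f, h) = 1; under (f, h) but not (f, g) = 2.
Triple-agreement = agreement-in-(f, g) minus points that agree under (f, g) but not (f, h):
|Eq(f, g, h)| = 6 - 1 = 5
(cross-check via (f, h): 7 - 2 = 5.)

5


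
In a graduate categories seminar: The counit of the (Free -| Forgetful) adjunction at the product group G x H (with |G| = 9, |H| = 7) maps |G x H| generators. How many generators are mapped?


The counit epsilon_K: F(U(K)) -> K of the Free-Forgetful adjunction
maps |K| generators of F(U(K)) into K. For K = G x H (the product group),
|G x H| = |G| * |H|.
Total generators mapped = 9 * 7 = 63.

63


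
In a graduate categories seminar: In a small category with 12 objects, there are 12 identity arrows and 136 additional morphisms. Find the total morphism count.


Each object has an identity morphism, giving 12 identities.
Adding the 136 non-identity morphisms:
Total = 12 + 136 = 148

148


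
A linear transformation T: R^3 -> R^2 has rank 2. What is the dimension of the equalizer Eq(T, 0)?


The equalizer of f and the zero map is ker(f).
By the rank-nullity theorem: dim(ker(f)) = dim(domain) - rank(f).
dim(ker(f)) = 3 - 2 = 1

1


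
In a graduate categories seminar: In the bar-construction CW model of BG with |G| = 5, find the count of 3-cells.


In the bar-construction CW model of BG, the n-cells are indexed by
n-tuples [g_1|...|g_n] of non-identity elements of G (degenerate
simplices with some g_i = e do not contribute cells), so there are
(|G| - 1)^n n-cells.
For dim = 3 with |G| = 5:
cells = (5 - 1)^3 = 4^3 = 64

64


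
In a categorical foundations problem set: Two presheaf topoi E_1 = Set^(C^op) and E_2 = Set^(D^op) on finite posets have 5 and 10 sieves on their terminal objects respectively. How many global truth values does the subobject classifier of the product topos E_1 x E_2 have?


In a product of presheaf topoi E_1 x E_2, the subobject classifier
is Omega = Omega_1 x Omega_2 (componentwise), so
|Omega(top)| = |Omega_1(top_1)| * |Omega_2(top_2)|.
= 5 * 10 = 50.

50


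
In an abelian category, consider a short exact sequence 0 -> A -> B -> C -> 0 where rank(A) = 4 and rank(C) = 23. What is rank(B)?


For a short exact sequence 0 -> A -> B -> C -> 0,
rank is additive: rank(B) = rank(A) + rank(C).
rank(B) = 4 + 23 = 27

27


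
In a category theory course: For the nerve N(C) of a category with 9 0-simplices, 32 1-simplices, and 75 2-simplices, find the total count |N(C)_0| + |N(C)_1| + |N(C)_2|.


The 2-skeleton of the nerve N(C) consists of simplices in dimensions 0, 1, 2:
  |N(C)_0| = 9 (objects)
  |N(C)_1| = 32 (morphisms)
  |N(C)_2| = 75 (composable pairs)
Total = 9 + 32 + 75 = 116

116


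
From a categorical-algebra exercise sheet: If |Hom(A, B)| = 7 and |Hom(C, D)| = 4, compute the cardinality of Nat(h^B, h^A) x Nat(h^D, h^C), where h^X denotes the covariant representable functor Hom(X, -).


By the Yoneda lemma, Nat(h^B, h^A) is isomorphic to Hom(A, B),
so |Nat(h^B, h^A)| = |Hom(A, B)| and |Nat(h^D, h^C)| = |Hom(C, D)|.
|Hom(A, B)| = 7, |Hom(C, D)| = 4.
|Nat(h^B, h^A) x Nat(h^D, h^C)| = 7 * 4 = 28

28


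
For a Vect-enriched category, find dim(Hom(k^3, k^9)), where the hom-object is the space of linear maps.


In Vect-enriched categories, Hom(k^n, k^m) is the space of m x n matrices.
dim(Hom(k^3, k^9)) = 9 * 3 = 27

27


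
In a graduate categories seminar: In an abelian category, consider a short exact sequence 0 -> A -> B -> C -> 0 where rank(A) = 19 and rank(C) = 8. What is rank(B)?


For a short exact sequence 0 -> A -> B -> C -> 0,
rank is additive: rank(B) = rank(A) + rank(C).
rank(B) = 19 + 8 = 27

27


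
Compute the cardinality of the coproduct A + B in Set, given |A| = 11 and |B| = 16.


In Set, the coproduct A + B is the disjoint union.
|A + B| = |A| + |B| = 11 + 16 = 27

27


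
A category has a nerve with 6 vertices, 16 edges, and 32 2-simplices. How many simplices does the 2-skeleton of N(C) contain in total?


The 2-skeleton of the nerve N(C) consists of simplices in dimensions 0, 1, 2:
  |N(C)_0| = 6 (objects)
  |N(C)_1| = 16 (morphisms)
  |N(C)_2| = 32 (composable pairs)
Total = 6 + 16 + 32 = 54

54


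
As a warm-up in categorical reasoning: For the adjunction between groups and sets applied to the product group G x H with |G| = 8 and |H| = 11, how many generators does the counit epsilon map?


The counit epsilon_K: F(U(K)) -> K of the Free-Forgetful adjunction
maps |K| generators of F(U(K)) into K. For K = G x H (the product group),
|G x H| = |G| * |H|.
Total generators mapped = 8 * 11 = 88.

88


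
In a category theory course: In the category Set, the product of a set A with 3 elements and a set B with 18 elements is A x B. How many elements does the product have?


In Set, the product A x B is the Cartesian product.
By the universal property, |A x B| = |A| * |B|.
|A x B| = 3 * 18 = 54

54


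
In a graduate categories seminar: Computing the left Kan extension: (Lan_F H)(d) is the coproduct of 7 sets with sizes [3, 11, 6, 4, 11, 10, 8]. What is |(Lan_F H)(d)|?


Pointwise, the left Kan extension (Lan_F H)(d) is the colimit, indexed
by the comma category (F downarrow d), of H composed with the
projection (F downarrow d) -> C. Here that colimit is given
as a coproduct (disjoint union) of sets, so its cardinality is the
sum of the sizes of the summands.
Coproduct of sets with sizes: 3 + 11 + 6 + 4 + 11 + 10 + 8
= 53

53


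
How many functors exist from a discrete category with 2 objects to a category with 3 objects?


A functor from a discrete category C to D is determined by
where each object maps. Each of the 2 objects of C can map
to any of the 3 objects of D independently.
Number of functors = 3^2 = 9

9


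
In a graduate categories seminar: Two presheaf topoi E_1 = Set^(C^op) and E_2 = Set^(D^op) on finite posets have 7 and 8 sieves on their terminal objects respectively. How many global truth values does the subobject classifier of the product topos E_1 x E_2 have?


In a product of presheaf topoi E_1 x E_2, the subobject classifier
is Omega = Omega_1 x Omega_2 (componentwise), so
|Omega(top)| = |Omega_1(top_1)| * |Omega_2(top_2)|.
= 7 * 8 = 56.

56


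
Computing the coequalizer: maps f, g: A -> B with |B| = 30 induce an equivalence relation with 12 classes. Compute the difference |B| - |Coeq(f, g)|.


The coequalizer Coeq(f, g) = B / ~ has one element per equivalence class.
|B| = 30, |Coeq(f, g)| = 12.
|B| - |Coeq(f, g)| = 30 - 12 = 18.

18


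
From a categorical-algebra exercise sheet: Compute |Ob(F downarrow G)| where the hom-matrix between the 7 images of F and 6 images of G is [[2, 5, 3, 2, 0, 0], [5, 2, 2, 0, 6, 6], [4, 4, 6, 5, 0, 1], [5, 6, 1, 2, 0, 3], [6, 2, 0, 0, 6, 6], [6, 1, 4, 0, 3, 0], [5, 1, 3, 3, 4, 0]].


Objects of (F downarrow G) are triples (a, b, h: F(a)->G(b)).
The count equals the sum of all entries in the hom-matrix.
sum(row 0) = 12
sum(row 1) = 21
sum(row 2) = 20
sum(row 3) = 17
sum(row 4) = 20
sum(row 5) = 14
sum(row 6) = 16
Grand total = 120

120


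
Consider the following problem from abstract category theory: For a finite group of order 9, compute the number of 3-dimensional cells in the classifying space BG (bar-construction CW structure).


In the bar-construction CW model of BG, the n-cells are indexed by
n-tuples [g_1|...|g_n] of non-identity elements of G (degenerate
simplices with some g_i = e do not contribute cells), so there are
(|G| - 1)^n n-cells.
For dim = 3 with |G| = 9:
cells = (9 - 1)^3 = 8^3 = 512

512


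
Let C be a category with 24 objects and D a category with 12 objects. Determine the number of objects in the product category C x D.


The product category C x D has objects that are pairs (c, d).
Number of pairs = |Ob(C)| * |Ob(D)| = 24 * 12 = 288

288


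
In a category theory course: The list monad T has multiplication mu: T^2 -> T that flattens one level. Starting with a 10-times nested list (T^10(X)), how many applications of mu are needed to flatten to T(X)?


Each application of mu: T^2 -> T removes one layer of nesting.
Starting at depth 10 (i.e., T^10(X)), we need to reach T(X).
Number of mu applications = 10 - 1 = 9

9


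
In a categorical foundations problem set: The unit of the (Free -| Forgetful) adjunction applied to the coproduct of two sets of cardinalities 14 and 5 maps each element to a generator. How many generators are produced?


The unit eta_X: X -> U(F(X)) of the Free-Forgetful adjunction
maps each element of X to a generator of F(X). For X = S + T (disjoint
union in Set), |S + T| = |S| + |T|.
Total mappings = 14 + 5 = 19.

19


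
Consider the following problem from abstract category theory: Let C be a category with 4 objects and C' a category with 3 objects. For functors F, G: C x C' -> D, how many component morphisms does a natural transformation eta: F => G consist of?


A natural transformation eta: F => G assigns one component morphism per
object of the domain category.
The domain is the product category C x C', so
|Ob(C x C')| = |Ob(C)| * |Ob(C')| = 4 * 3 = 12.
Therefore eta has 12 component morphisms.

12


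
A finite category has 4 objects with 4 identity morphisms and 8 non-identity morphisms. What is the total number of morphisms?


Each object has an identity morphism, giving 4 identities.
Adding the 8 non-identity morphisms:
Total = 4 + 8 = 12

12


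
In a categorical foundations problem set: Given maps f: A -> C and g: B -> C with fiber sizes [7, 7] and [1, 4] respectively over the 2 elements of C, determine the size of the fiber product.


The pullback A x_C B consists of pairs (a, b) with f(a) = g(b).
For each element c in C, the fiber product has |f^-1(c)| * |g^-1(c)| elements.
Summing over C: 7 * 1 + 7 * 4
= 7 + 28 = 35

35


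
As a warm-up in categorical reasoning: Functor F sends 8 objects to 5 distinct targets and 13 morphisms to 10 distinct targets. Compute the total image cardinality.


The image of F consists of distinct objects and distinct morphisms.
|Im(F)| on objects = 5
|Im(F)| on morphisms = 10
Total image cardinality = 5 + 10 = 15

15


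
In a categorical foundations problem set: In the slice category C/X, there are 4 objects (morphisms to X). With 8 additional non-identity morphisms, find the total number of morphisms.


In the slice category C/X, objects are morphisms to X.
Identity morphisms: 4 (one per object of C/X).
Non-identity morphisms: 8.
Total = 4 + 8 = 12

12


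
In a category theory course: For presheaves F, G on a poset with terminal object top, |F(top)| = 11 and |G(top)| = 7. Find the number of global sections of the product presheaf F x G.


Global sections of a presheaf on a poset with terminal top satisfy
Gamma(H) ~ H(top). Presheaves admit pointwise products, so
(F x G)(top) = F(top) x G(top) (Cartesian product).
|Gamma(F x G)| = |F(top)| * |G(top)| = 11 * 7 = 77.

77


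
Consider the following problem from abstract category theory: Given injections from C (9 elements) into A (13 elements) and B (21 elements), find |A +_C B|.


The pushout A +_C B identifies the images of C in A and B.
|A +_C B| = |A| + |B| - |C| (for injections).
= 13 + 21 - 9 = 25

25


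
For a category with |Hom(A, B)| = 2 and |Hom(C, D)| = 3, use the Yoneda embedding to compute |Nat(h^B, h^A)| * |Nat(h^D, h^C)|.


By the Yoneda lemma, Nat(h^B, h^A) is isomorphic to Hom(A, B),
so |Nat(h^B, h^A)| = |Hom(A, B)| and |Nat(h^D, h^C)| = |Hom(C, D)|.
|Hom(A, B)| = 2, |Hom(C, D)| = 3.
|Nat(h^B, h^A) x Nat(h^D, h^C)| = 2 * 3 = 6

6


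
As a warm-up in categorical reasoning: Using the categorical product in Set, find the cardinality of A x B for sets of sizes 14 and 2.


In Set, the product A x B is the Cartesian product.
By the universal property, |A x B| = |A| * |B|.
|A x B| = 14 * 2 = 28

28


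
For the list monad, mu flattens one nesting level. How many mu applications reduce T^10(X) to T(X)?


Each application of mu: T^2 -> T removes one layer of nesting.
Starting at depth 10 (i.e., T^10(X)), we need to reach T(X).
Number of mu applications = 10 - 1 = 9

9


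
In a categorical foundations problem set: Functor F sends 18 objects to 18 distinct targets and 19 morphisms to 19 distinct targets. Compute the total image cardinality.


The image of F consists of distinct objects and distinct morphisms.
|Im(F)| on objects = 18
|Im(F)| on morphisms = 19
Total image cardinality = 18 + 19 = 37

37


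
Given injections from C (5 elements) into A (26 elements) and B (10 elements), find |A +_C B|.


The pushout A +_C B identifies the images of C in A and B.
|A +_C B| = |A| + |B| - |C| (for injections).
= 26 + 10 - 5 = 31

31


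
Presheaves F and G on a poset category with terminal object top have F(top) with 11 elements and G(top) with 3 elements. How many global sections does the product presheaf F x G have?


Global sections of a presheaf on a poset with terminal top satisfy
Gamma(H) ~ H(top). Presheaves admit pointwise products, so
(F x G)(top) = F(top) x G(top) (Cartesian product).
|Gamma(F x G)| = |F(top)| * |G(top)| = 11 * 3 = 33.

33


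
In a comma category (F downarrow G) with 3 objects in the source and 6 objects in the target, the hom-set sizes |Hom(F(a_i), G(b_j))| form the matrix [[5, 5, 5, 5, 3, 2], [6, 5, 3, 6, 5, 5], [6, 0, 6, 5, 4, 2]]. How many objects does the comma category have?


Objects of (F downarrow G) are triples (a, b, h: F(a)->G(b)).
The count equals the sum of all entries in the hom-matrix.
sum(row 0) = 25
sum(row 1) = 30
sum(row 2) = 23
Grand total = 78

78


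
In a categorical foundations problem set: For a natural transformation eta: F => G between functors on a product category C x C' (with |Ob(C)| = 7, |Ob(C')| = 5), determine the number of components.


A natural transformation eta: F => G assigns one component morphism per
object of the domain category.
The domain is the product category C x C', so
|Ob(C x C')| = |Ob(C)| * |Ob(C')| = 7 * 5 = 35.
Therefore eta has 35 component morphisms.

35


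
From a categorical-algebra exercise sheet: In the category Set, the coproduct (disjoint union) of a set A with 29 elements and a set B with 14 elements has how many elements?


In Set, the coproduct A + B is the disjoint union.
|A + B| = |A| + |B| = 29 + 14 = 43

43


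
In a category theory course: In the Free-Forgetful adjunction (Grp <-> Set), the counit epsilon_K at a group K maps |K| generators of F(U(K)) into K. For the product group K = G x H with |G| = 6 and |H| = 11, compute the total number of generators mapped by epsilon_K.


The counit epsilon_K: F(U(K)) -> K of the Free-Forgetful adjunction
maps |K| generators of F(U(K)) into K. For K = G x H (the product group),
|G x H| = |G| * |H|.
Total generators mapped = 6 * 11 = 66.

66


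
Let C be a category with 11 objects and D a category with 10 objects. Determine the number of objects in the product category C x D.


The product category C x D has objects that are pairs (c, d).
Number of pairs = |Ob(C)| * |Ob(D)| = 11 * 10 = 110

110


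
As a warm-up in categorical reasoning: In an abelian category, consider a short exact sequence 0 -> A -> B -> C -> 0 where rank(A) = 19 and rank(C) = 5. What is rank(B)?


For a short exact sequence 0 -> A -> B -> C -> 0,
rank is additive: rank(B) = rank(A) + rank(C).
rank(B) = 19 + 5 = 24

24


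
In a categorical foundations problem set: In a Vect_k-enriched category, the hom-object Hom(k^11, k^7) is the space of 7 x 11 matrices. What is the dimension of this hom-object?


In Vect-enriched categories, Hom(k^n, k^m) is the space of m x n matrices.
dim(Hom(k^11, k^7)) = 7 * 11 = 77

77


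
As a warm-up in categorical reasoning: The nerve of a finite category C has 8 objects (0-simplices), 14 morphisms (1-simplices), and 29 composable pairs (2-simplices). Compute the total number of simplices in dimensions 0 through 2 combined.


The 2-skeleton of the nerve N(C) consists of simplices in dimensions 0, 1, 2:
  |N(C)_0| = 8 (objects)
  |N(C)_1| = 14 (morphisms)
  |N(C)_2| = 29 (composable pairs)
Total = 8 + 14 + 29 = 51

51


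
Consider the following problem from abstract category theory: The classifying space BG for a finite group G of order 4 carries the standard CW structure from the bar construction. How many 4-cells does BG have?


In the bar-construction CW model of BG, the n-cells are indexed by
n-tuples [g_1|...|g_n] of non-identity elements of G (degenerate
simplices with some g_i = e do not contribute cells), so there are
(|G| - 1)^n n-cells.
For dim = 4 with |G| = 4:
cells = (4 - 1)^4 = 3^4 = 81

81


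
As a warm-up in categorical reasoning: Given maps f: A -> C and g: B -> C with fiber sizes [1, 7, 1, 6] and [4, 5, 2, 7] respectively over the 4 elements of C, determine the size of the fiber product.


The pullback A x_C B consists of pairs (a, b) with f(a) = g(b).
For each element c in C, the fiber product has |f^-1(c)| * |g^-1(c)| elements.
Summing over C: 1 * 4 + 7 * 5 + 1 * 2 + 6 * 7
= 4 + 35 + 2 + 42 = 83

83


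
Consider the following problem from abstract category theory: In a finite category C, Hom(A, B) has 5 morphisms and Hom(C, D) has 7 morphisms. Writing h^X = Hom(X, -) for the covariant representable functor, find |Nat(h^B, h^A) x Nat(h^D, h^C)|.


By the Yoneda lemma, Nat(h^B, h^A) is isomorphic to Hom(A, B),
so |Nat(h^B, h^A)| = |Hom(A, B)| and |Nat(h^D, h^C)| = |Hom(C, D)|.
|Hom(A, B)| = 5, |Hom(C, D)| = 7.
|Nat(h^B, h^A) x Nat(h^D, h^C)| = 5 * 7 = 35

35


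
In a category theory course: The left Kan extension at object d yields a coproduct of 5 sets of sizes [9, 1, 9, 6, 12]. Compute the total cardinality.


Pointwise, the left Kan extension (Lan_F H)(d) is the colimit, indexed
by the comma category (F downarrow d), of H composed with the
projection (F downarrow d) -> C. Here that colimit is given
as a coproduct (disjoint union) of sets, so its cardinality is the
sum of the sizes of the summands.
Coproduct of sets with sizes: 9 + 1 + 9 + 6 + 12
= 37

37


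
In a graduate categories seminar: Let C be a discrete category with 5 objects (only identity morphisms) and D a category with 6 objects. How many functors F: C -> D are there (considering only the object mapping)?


A functor from a discrete category C to D is determined by
where each object maps. Each of the 5 objects of C can map
to any of the 6 objects of D independently.
Number of functors = 6^5 = 7776

7776


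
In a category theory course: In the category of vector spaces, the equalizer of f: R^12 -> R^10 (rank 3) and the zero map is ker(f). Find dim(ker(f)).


The equalizer of f and the zero map is ker(f).
By the rank-nullity theorem: dim(ker(f)) = dim(domain) - rank(f).
dim(ker(f)) = 12 - 3 = 9

9


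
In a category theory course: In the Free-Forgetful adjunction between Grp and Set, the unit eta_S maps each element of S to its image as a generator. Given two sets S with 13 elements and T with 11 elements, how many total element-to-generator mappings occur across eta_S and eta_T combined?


The unit eta_X: X -> U(F(X)) of the Free-Forgetful adjunction
maps each element of X to a generator of F(X). For X = S + T (disjoint
union in Set), |S + T| = |S| + |T|.
Total mappings = 13 + 11 = 24.

24


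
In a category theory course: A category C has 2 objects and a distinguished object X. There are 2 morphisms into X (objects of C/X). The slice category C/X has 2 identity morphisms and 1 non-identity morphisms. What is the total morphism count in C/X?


In the slice category C/X, objects are morphisms to X.
Identity morphisms: 2 (one per object of C/X).
Non-identity morphisms: 1.
Total = 2 + 1 = 3

3


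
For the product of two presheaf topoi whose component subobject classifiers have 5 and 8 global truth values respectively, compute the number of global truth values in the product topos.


In a product of presheaf topoi E_1 x E_2, the subobject classifier
is Omega = Omega_1 x Omega_2 (componentwise), so
|Omega(top)| = |Omega_1(top_1)| * |Omega_2(top_2)|.
= 5 * 8 = 40.

40


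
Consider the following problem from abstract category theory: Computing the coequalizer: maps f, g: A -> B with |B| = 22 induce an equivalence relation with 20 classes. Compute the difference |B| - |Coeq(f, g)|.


The coequalizer Coeq(f, g) = B / ~ has one element per equivalence class.
|B| = 22, |Coeq(f, g)| = 20.
|B| - |Coeq(f, g)| = 22 - 20 = 2.

2


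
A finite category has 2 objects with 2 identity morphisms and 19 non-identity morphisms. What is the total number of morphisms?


Each object has an identity morphism, giving 2 identities.
Adding the 19 non-identity morphisms:
Total = 2 + 19 = 21

21


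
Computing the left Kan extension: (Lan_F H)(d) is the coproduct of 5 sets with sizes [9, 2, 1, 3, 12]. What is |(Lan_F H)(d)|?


Pointwise, the left Kan extension (Lan_F H)(d) is the colimit, indexed
by the comma category (F downarrow d), of H composed with the
projection (F downarrow d) -> C. Here that colimit is given
as a coproduct (disjoint union) of sets, so its cardinality is the
sum of the sizes of the summands.
Coproduct of sets with sizes: 9 + 2 + 1 + 3 + 12
= 27

27


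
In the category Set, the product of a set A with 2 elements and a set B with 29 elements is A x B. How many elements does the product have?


In Set, the product A x B is the Cartesian product.
By the universal property, |A x B| = |A| * |B|.
|A x B| = 2 * 29 = 58

58


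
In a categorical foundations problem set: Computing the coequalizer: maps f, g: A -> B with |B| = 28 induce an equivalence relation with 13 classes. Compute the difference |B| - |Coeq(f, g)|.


The coequalizer Coeq(f, g) = B / ~ has one element per equivalence class.
|B| = 28, |Coeq(f, g)| = 13.
|B| - |Coeq(f, g)| = 28 - 13 = 15.

15


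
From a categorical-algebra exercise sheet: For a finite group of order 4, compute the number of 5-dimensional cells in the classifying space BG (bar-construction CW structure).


In the bar-construction CW model of BG, the n-cells are indexed by
n-tuples [g_1|...|g_n] of non-identity elements of G (degenerate
simplices with some g_i = e do not contribute cells), so there are
(|G| - 1)^n n-cells.
For dim = 5 with |G| = 4:
cells = (4 - 1)^5 = 3^5 = 243

243


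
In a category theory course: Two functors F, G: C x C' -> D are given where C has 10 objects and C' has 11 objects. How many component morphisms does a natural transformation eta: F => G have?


A natural transformation eta: F => G assigns one component morphism per
object of the domain category.
The domain is the product category C x C', so
|Ob(C x C')| = |Ob(C)| * |Ob(C')| = 10 * 11 = 110.
Therefore eta has 110 component morphisms.

110


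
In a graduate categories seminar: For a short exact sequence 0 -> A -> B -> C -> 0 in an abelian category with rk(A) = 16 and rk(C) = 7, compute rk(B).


For a short exact sequence 0 -> A -> B -> C -> 0,
rank is additive: rank(B) = rank(A) + rank(C).
rank(B) = 16 + 7 = 23

23


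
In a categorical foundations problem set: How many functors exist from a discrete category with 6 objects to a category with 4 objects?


A functor from a discrete category C to D is determined by
where each object maps. Each of the 6 objects of C can map
to any of the 4 objects of D independently.
Number of functors = 4^6 = 4096

4096


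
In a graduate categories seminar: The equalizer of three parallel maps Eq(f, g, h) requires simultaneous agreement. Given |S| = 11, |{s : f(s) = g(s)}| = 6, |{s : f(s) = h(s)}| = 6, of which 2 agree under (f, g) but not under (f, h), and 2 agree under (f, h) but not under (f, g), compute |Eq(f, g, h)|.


Eq(f, g, h) is the triple-agreement set: points in S where all three
maps take the same value. Using inclusion-exclusion on the pairwise data:
Pair (f, g) agrees on 6 points; pair (f, h) on 6 points.
Points agreeing under (f, g) but not (f, h) = 2; under (f, h) but not (f, g) = 2.
Triple-agreement = agreement-in-(f, g) minus points that agree under (f, g) but not (f, h):
|Eq(f, g, h)| = 6 - 2 = 4
(cross-check via (f, h): 6 - 2 = 4.)

4


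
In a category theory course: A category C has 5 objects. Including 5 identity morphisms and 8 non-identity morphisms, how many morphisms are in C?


Each object has an identity morphism, giving 5 identities.
Adding the 8 non-identity morphisms:
Total = 5 + 8 = 13

13
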